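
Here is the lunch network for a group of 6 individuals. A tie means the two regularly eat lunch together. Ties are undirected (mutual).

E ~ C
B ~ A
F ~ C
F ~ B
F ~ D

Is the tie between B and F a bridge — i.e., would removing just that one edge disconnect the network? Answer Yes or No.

Yes

Without the B–F edge there is no alternate route between B and F, so the network disconnects. It is a bridge.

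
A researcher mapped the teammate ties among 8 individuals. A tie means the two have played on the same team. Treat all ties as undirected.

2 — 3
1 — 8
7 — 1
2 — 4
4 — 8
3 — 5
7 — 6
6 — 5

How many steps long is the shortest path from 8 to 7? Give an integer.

One shortest route is 8 – 1 – 7, which uses 2 edges, and 8 and 7 are not directly tied, so nothing shorter exists. So d(8,7) = 2.

2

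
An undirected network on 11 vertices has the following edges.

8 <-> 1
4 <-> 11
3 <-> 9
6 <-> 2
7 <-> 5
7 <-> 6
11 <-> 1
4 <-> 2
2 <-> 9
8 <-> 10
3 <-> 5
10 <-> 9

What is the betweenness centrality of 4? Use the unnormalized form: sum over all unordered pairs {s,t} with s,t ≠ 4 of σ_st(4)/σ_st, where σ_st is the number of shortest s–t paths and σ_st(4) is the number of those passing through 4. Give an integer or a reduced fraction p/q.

Pairs whose geodesics pass through 4 — 9–11: 1; 3–11: 1; 5–11: 2/2; 7–11: 1; 7–1: 1; 6–11: 1; 6–1: 1; 2–11: 1; 2–1: 1.
All other pairs contribute 0.
Summing the contributions gives betweenness(4) = 9.

9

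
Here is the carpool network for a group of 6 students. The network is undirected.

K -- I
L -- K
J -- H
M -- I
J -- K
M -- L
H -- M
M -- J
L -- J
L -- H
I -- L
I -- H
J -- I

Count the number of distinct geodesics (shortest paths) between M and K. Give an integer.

The shortest distance is 2. The length-2 paths are: M–I–K; M–J–K; M–L–K.
That gives 3 distinct shortest paths.

3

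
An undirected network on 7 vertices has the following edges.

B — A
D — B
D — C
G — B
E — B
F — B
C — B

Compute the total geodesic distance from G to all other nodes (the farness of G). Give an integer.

11

Distances from G: A:2, B:1, C:2, D:2, E:2, F:2.
Sum = 2 + 1 + 2 + 2 + 2 + 2 = 11.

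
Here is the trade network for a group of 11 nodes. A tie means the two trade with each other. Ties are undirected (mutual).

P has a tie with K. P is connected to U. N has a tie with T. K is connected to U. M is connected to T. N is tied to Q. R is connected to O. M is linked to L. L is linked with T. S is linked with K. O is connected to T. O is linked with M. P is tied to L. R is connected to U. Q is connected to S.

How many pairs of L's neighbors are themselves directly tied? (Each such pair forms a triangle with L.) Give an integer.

L's neighbors: M, P, and T.
Neighbor pairs that are themselves tied: L–M–T. Each forms one triangle with L, for 1 in total.

1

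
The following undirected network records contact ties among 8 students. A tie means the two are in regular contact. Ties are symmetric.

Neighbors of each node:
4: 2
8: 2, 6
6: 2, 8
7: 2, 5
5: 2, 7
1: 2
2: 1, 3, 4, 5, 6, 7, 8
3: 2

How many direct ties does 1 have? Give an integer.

1

1 is directly tied to 2. That is 1 neighbor, so the degree of 1 is 1.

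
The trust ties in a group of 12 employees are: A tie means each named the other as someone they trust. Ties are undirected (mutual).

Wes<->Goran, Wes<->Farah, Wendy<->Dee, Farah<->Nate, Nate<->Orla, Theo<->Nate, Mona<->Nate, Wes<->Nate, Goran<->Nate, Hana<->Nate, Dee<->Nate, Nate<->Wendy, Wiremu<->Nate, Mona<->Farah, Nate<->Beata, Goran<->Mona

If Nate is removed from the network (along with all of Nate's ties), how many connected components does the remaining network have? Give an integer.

Without Nate, the remaining ties split the others into: {Orla}; {Theo}; {Dee, Wendy}; {Farah, Goran, Mona, Wes}; {Beata}; {Wiremu}; {Hana}.
That's 7 separate components.

7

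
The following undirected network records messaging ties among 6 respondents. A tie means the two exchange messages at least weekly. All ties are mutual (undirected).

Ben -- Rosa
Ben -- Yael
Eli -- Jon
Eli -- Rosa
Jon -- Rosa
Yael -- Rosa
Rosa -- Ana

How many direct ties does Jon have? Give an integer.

Jon is directly tied to Eli and Rosa. That is 2 neighbors, so the degree of Jon is 2.

2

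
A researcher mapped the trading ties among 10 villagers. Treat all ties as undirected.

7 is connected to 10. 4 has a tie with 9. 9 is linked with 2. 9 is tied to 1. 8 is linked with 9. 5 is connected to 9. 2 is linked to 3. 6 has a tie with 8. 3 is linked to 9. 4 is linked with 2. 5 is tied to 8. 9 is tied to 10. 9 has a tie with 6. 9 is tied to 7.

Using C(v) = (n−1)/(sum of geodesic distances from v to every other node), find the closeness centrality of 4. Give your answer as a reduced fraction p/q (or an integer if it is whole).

Distances from 4: 1:2, 2:1, 3:2, 5:2, 6:2, 7:2, 8:2, 9:1, 10:2. Sum = 16.
n = 10, so closeness = 9/16.

9/16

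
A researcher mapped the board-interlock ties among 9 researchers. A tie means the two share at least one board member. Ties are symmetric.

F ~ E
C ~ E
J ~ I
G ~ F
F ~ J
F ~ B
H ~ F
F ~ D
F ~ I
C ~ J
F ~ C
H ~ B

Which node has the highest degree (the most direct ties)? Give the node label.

Degrees — B:2, C:3, D:1, E:2, F:8, G:1, H:2, I:2, J:3.
The maximum is 8, attained only by F.

F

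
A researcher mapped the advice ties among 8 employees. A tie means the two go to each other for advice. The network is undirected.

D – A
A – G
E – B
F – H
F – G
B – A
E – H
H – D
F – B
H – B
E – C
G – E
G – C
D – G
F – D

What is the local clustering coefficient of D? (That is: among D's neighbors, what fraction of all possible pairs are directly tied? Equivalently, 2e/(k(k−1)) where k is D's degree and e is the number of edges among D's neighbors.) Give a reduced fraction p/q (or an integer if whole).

1/2

D's neighbors: A, F, G, and H (k = 4).
Possible neighbor pairs: C(4,2) = 6. Edges among them: A–G, F–G, F–H → e = 3.
Clustering(D) = 3/6 = 1/2.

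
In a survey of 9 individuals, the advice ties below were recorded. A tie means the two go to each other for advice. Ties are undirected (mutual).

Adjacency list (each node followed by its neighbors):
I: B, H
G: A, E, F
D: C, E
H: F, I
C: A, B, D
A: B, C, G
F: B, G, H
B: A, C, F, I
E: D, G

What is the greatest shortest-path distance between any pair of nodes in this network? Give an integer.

4

Eccentricity of each node (its greatest distance to any other): A:3, B:3, C:3, D:4, E:4, F:3, G:3, H:4, I:4.
The maximum eccentricity is 4, realized for instance by the pair I–E via I – B – C – D – E. So the diameter is 4.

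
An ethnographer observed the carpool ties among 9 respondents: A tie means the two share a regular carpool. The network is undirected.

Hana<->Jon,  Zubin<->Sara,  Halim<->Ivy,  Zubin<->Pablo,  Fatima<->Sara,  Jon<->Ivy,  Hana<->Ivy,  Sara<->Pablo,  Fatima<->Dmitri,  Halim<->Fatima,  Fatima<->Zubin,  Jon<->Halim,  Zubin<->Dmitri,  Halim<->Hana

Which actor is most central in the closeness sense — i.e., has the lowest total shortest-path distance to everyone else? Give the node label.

Fatima

Farness (sum of distances to all others) for each node — Dmitri:17, Fatima:12, Halim:13, Hana:18, Ivy:18, Jon:18, Pablo:21, Sara:16, Zubin:15.
The smallest farness is 12, for Fatima, so Fatima has the highest closeness.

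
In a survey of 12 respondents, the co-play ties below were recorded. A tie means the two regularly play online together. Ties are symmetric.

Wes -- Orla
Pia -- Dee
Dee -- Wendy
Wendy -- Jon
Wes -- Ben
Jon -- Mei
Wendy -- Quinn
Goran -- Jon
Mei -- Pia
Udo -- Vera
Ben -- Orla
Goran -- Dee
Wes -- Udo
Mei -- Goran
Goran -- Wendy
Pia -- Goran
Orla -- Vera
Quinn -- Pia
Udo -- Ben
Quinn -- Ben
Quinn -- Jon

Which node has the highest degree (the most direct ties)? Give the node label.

Degrees — Ben:4, Dee:3, Goran:5, Jon:4, Mei:3, Orla:3, Pia:4, Quinn:4, Udo:3, Vera:2, Wendy:4, Wes:3.
The maximum is 5, attained only by Goran.

Goran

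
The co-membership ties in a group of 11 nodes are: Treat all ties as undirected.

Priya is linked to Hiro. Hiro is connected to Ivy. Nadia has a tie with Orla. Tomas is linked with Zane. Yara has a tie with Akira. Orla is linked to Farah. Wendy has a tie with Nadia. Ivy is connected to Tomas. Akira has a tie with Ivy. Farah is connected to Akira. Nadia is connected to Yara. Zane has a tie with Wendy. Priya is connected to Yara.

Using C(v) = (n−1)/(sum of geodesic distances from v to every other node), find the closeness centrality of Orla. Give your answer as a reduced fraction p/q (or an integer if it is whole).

2/5

Distances from Orla: Akira:2, Farah:1, Hiro:4, Ivy:3, Nadia:1, Priya:3, Tomas:4, Wendy:2, Yara:2, Zane:3. Sum = 25.
n = 11, so closeness = 10/25 = 2/5.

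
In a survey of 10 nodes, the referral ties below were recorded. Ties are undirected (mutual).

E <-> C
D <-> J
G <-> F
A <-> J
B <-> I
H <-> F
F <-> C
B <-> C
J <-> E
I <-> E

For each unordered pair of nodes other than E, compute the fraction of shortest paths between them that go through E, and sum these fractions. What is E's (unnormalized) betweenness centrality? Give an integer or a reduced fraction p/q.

20

Pairs whose geodesics pass through E — D–F: 1; D–I: 1; D–H: 1; D–B: 2/2; D–G: 1; D–C: 1; F–I: 1/2; F–J: 1; F–A: 1; I–H: 1/2; I–J: 1; I–A: 1; I–G: 1/2; I–C: 1/2 … (+8 more pairs).
All other pairs contribute 0.
Summing the contributions gives betweenness(E) = 20.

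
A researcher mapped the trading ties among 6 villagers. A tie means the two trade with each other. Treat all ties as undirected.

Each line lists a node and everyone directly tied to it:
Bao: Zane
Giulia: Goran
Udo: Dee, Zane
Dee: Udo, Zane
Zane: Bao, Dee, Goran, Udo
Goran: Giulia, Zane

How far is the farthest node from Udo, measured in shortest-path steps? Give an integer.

3

Distances from Udo: Bao:2, Dee:1, Giulia:3, Goran:2, Zane:1.
The largest is 3 (to Giulia), so the eccentricity of Udo is 3.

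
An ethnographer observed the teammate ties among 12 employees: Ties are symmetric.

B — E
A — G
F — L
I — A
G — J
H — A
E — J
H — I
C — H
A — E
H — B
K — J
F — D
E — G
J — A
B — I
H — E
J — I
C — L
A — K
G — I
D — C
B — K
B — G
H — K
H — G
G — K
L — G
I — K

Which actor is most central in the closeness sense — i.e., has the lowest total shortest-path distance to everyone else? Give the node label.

Farness (sum of distances to all others) for each node — A:18, B:19, C:20, D:28, E:19, F:27, G:15, H:16, I:18, J:21, K:18, L:19.
The smallest farness is 15, for G, so G has the highest closeness.

G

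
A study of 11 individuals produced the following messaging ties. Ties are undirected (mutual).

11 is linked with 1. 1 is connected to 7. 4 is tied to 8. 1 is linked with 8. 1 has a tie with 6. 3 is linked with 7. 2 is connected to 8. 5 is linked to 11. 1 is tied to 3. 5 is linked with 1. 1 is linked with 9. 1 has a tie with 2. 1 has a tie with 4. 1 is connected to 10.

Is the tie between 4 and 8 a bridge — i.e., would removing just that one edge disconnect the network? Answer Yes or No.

No

Even without that edge, 4 still reaches 8 via 4 – 1 – 8, so the network stays connected. Not a bridge.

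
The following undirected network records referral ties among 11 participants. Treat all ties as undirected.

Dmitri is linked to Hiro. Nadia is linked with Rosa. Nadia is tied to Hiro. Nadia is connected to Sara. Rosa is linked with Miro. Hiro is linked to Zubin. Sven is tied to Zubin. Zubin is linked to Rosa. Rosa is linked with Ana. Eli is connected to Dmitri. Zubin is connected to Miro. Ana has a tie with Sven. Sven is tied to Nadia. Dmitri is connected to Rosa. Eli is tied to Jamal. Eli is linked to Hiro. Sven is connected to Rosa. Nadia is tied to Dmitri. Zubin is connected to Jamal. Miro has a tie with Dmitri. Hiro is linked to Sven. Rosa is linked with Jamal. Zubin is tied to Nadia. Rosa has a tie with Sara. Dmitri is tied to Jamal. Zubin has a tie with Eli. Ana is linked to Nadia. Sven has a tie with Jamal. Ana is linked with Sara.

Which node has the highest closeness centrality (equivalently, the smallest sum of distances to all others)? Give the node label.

Rosa

Farness (sum of distances to all others) for each node — Ana:17, Dmitri:14, Eli:18, Hiro:15, Jamal:15, Miro:17, Nadia:13, Rosa:12, Sara:18, Sven:14, Zubin:13.
The smallest farness is 12, for Rosa, so Rosa has the highest closeness.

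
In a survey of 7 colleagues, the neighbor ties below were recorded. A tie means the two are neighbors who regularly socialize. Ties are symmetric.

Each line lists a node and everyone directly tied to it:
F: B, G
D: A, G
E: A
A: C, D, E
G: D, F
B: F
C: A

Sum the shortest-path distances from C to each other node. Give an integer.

Distances from C: A:1, B:5, D:2, E:2, F:4, G:3.
Sum = 1 + 5 + 2 + 2 + 4 + 3 = 17.

17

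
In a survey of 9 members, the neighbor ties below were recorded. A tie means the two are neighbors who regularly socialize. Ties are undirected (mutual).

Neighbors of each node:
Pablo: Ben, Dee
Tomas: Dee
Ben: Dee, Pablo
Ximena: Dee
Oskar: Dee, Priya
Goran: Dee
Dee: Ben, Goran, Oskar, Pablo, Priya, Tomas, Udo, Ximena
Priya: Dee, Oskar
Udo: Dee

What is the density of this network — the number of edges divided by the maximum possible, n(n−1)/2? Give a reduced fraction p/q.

5/18

There are 10 edges and 9 nodes, so the maximum possible is C(9,2) = 36.
Density = 10/36 = 5/18.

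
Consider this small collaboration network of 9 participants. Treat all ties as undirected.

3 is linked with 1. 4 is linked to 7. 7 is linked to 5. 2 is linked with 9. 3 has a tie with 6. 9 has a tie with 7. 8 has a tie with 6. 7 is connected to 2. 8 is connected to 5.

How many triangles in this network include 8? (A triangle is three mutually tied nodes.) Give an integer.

8's neighbors are 5 and 6, but none of them are tied to each other, so no triangle contains 8.

0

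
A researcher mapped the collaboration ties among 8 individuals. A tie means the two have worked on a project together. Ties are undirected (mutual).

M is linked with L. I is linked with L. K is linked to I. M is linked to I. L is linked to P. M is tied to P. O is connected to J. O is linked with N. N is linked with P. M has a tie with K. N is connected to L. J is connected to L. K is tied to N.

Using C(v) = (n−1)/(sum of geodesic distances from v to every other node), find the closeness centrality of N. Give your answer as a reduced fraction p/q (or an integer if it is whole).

7/10

Distances from N: I:2, J:2, K:1, L:1, M:2, O:1, P:1. Sum = 10.
n = 8, so closeness = 7/10.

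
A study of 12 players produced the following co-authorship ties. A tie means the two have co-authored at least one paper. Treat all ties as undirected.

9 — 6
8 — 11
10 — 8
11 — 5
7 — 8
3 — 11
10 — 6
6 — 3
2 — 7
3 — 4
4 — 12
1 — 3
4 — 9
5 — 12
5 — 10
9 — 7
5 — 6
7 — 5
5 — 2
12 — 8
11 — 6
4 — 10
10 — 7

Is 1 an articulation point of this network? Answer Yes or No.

No

Even without 1, every remaining node can still reach every other (the residual graph is connected), so 1 is not a cut vertex.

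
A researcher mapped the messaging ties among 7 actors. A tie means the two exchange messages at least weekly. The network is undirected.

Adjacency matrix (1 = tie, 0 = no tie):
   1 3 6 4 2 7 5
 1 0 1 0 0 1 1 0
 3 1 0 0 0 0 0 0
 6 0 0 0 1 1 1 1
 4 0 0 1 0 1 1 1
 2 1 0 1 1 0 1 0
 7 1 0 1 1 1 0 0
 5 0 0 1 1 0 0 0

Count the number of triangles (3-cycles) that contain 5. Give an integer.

5's neighbors: 4 and 6.
Neighbor pairs that are themselves tied: 5–4–6. Each forms one triangle with 5, for 1 in total.

1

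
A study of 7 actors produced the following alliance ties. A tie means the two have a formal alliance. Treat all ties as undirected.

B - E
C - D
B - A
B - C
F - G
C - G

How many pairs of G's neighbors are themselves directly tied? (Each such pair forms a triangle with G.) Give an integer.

G's neighbors are C and F, but none of them are tied to each other, so no triangle contains G.

0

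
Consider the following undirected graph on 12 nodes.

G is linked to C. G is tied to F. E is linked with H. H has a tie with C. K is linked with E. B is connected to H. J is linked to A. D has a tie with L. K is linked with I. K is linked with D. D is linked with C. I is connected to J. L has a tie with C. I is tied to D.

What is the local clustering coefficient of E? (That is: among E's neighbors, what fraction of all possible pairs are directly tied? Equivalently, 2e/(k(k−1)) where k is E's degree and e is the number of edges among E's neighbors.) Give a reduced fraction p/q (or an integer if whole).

E's neighbors: H and K (k = 2).
Possible neighbor pairs: C(2,2) = 1. Edges among them: none → e = 0.
Clustering(E) = 0/1.

0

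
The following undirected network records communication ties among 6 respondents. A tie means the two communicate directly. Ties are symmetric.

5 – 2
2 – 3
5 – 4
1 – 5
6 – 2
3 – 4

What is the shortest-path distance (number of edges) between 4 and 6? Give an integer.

One shortest route is 4 – 3 – 2 – 6, which uses 3 edges, and at distance 2 from 4 we only reach {1, 2}, which does not include 6. So d(4,6) = 3.

3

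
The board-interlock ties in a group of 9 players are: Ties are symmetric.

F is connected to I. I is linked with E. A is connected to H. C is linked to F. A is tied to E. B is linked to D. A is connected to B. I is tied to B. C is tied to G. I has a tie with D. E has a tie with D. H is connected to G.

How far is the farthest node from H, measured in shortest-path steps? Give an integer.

Distances from H: A:1, B:2, C:2, D:3, E:2, F:3, G:1, I:3.
The largest is 3 (to F, D, and I), so the eccentricity of H is 3.

3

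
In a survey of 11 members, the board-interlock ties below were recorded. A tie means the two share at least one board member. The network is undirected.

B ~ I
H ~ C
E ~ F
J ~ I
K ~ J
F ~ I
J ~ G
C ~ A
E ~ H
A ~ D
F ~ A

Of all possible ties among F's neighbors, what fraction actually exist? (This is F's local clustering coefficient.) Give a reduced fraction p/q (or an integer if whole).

F's neighbors: A, E, and I (k = 3).
Possible neighbor pairs: C(3,2) = 3. Edges among them: none → e = 0.
Clustering(F) = 0/3 = 0.

0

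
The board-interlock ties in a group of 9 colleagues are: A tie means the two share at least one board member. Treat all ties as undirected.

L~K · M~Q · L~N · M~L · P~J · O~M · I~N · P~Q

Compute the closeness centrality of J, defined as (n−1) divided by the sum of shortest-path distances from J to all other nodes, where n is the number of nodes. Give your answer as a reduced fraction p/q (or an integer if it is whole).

Distances from J: I:6, K:5, L:4, M:3, N:5, O:4, P:1, Q:2. Sum = 30.
n = 9, so closeness = 8/30 = 4/15.

4/15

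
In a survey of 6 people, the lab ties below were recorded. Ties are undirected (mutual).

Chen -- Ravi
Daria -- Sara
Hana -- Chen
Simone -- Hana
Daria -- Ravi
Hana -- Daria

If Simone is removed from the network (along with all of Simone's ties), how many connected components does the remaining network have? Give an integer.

Simone's neighbors (Hana) remain reachable from one another through other ties, so the rest of the network stays in one piece.

1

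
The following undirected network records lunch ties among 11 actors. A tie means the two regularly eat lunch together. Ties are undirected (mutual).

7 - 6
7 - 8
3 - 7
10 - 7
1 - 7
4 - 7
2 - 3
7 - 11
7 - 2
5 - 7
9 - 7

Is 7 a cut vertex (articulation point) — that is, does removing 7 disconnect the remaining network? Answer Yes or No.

Yes

Removing 7 leaves {11} with no path to {9}, so the network splits into 9 components. 7 is a cut vertex.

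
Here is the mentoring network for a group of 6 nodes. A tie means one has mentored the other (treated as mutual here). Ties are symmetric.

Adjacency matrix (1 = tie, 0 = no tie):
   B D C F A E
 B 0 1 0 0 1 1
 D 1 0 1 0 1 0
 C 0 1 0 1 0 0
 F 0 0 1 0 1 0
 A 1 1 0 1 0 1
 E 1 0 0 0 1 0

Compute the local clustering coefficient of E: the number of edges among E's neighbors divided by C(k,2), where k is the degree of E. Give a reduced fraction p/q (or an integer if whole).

1

E's neighbors: A and B (k = 2).
Possible neighbor pairs: C(2,2) = 1. Edges among them: A–B → e = 1.
Clustering(E) = 1/1.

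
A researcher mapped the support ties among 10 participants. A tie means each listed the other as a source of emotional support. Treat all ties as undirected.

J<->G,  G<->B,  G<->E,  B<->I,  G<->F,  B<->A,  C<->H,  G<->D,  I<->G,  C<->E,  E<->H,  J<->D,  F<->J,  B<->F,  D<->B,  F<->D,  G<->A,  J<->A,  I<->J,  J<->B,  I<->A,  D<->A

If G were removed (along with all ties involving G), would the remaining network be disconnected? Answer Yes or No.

Yes

Removing G leaves {C, E, and H} with no path to {A, B, D, F, I, and J}, so the network splits into 2 components. G is a cut vertex.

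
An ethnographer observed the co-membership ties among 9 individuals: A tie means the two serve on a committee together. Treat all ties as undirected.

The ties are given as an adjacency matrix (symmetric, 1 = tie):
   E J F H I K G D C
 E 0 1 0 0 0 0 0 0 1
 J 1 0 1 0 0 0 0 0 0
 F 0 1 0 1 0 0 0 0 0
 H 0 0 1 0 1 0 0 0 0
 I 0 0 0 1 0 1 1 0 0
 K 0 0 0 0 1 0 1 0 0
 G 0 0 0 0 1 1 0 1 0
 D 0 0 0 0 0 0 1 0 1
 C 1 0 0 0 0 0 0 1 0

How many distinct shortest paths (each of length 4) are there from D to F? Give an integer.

The shortest distance is 4. The length-4 paths are: D–C–E–J–F; D–G–I–H–F.
That gives 2 distinct shortest paths.

2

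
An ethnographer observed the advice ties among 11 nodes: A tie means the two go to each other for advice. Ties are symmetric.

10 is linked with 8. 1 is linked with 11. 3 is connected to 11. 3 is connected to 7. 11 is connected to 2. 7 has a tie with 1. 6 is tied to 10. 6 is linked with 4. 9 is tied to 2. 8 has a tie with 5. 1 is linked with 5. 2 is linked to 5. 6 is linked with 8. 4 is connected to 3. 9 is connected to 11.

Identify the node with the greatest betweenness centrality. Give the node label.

Unnormalized betweenness of each node: 1:37/6, 2:31/6, 3:29/3, 4:19/3, 5:25/2, 6:35/6, 7:4/3, 8:29/3, 9:0, 10:0, 11:28/3.
5 has the largest value, 25/2, making it the main broker — the node through which the most shortest paths run.

5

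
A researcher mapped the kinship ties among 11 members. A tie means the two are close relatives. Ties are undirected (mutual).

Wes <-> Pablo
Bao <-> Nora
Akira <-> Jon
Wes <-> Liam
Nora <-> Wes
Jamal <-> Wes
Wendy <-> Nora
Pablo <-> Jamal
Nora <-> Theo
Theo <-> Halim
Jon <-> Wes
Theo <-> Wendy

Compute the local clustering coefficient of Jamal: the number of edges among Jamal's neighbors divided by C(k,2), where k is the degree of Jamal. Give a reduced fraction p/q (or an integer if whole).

Jamal's neighbors: Pablo and Wes (k = 2).
Possible neighbor pairs: C(2,2) = 1. Edges among them: Pablo–Wes → e = 1.
Clustering(Jamal) = 1/1.

1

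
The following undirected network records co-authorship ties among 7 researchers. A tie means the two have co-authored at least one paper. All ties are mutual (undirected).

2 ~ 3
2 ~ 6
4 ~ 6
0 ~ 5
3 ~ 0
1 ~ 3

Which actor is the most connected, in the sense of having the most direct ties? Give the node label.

Degrees — 0:2, 1:1, 2:2, 3:3, 4:1, 5:1, 6:2.
The maximum is 3, attained only by 3.

3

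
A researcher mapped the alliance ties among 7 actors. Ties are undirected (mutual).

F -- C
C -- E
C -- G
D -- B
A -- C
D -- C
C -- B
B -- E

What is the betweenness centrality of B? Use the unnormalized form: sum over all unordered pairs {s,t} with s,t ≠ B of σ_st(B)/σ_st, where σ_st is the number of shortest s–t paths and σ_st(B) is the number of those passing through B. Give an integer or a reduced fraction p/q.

Pairs whose geodesics pass through B — D–E: 1/2.
All other pairs contribute 0.
Summing the contributions gives betweenness(B) = 1/2.

1/2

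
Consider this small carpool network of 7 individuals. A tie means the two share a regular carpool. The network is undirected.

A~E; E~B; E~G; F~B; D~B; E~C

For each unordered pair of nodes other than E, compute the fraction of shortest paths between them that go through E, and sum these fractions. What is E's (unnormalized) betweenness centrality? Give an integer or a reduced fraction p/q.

Pairs whose geodesics pass through E — B–G: 1; B–A: 1; B–C: 1; G–F: 1; G–A: 1; G–C: 1; G–D: 1; F–A: 1; F–C: 1; A–C: 1; A–D: 1; C–D: 1.
All other pairs contribute 0.
Summing the contributions gives betweenness(E) = 12.

12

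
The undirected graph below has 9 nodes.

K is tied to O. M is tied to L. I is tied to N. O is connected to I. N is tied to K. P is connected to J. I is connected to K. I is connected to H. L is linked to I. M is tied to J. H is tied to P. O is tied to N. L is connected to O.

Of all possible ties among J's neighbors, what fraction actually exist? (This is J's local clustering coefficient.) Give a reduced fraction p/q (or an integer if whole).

0

J's neighbors: M and P (k = 2).
Possible neighbor pairs: C(2,2) = 1. Edges among them: none → e = 0.
Clustering(J) = 0/1.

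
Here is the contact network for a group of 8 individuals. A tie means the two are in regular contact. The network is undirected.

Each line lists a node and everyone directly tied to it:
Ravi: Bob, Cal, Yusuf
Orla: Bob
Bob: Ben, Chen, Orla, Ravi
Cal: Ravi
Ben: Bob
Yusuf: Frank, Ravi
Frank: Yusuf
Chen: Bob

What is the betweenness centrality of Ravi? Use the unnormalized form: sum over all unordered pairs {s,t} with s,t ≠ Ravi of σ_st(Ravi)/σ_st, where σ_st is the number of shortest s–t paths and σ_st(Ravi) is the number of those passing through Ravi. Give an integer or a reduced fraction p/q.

Pairs whose geodesics pass through Ravi — Cal–Bob: 1; Cal–Frank: 1; Cal–Chen: 1; Cal–Yusuf: 1; Cal–Orla: 1; Cal–Ben: 1; Bob–Frank: 1; Bob–Yusuf: 1; Frank–Chen: 1; Frank–Orla: 1; Frank–Ben: 1; Chen–Yusuf: 1; Yusuf–Orla: 1; Yusuf–Ben: 1.
All other pairs contribute 0.
Summing the contributions gives betweenness(Ravi) = 14.

14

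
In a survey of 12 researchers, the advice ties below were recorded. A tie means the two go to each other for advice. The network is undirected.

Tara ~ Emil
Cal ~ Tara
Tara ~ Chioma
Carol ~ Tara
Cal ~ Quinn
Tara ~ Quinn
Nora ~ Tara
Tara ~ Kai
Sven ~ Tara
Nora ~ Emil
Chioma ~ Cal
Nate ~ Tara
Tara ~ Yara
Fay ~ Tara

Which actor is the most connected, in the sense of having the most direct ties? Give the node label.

Degrees — Cal:3, Carol:1, Chioma:2, Emil:2, Fay:1, Kai:1, Nate:1, Nora:2, Quinn:2, Sven:1, Tara:11, Yara:1.
The maximum is 11, attained only by Tara.

Tara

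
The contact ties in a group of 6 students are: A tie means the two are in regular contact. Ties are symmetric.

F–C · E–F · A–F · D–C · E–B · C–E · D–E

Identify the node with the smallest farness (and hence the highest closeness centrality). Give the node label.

E

Farness (sum of distances to all others) for each node — A:11, B:10, C:7, D:9, E:6, F:7.
The smallest farness is 6, for E, so E has the highest closeness.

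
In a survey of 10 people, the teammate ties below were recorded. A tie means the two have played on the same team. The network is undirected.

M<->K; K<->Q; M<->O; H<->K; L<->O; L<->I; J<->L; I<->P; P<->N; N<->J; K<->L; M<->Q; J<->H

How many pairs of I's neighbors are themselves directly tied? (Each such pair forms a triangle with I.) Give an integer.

I's neighbors are L and P, but none of them are tied to each other, so no triangle contains I.

0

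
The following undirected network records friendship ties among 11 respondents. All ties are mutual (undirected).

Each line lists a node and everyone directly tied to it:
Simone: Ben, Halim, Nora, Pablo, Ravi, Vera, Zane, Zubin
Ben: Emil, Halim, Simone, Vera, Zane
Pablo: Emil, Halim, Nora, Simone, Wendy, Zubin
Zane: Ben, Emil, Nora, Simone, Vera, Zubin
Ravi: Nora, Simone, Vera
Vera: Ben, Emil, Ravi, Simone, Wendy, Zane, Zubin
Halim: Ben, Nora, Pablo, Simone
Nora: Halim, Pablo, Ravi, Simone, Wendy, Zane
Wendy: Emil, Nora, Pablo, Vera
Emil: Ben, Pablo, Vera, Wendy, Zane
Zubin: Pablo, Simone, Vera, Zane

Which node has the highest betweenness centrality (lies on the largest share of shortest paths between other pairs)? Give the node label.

Simone

Unnormalized betweenness of each node: Ben:19/12, Emil:5/3, Halim:2/3, Nora:43/12, Pablo:43/12, Ravi:1/4, Simone:23/4, Vera:65/12, Wendy:5/6, Zane:13/6, Zubin:1/2.
Simone has the largest value, 23/4, making it the main broker — the node through which the most shortest paths run.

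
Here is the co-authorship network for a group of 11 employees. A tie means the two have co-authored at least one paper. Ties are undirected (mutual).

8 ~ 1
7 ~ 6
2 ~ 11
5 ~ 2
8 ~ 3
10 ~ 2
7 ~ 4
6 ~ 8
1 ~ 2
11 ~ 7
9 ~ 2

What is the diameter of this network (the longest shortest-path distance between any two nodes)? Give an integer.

Eccentricity of each node (its greatest distance to any other): 1:4, 2:3, 3:4, 4:4, 5:4, 6:4, 7:3, 8:3, 9:4, 10:4, 11:4.
The maximum eccentricity is 4, realized for instance by the pair 4–1 via 4 – 7 – 11 – 2 – 1. So the diameter is 4.

4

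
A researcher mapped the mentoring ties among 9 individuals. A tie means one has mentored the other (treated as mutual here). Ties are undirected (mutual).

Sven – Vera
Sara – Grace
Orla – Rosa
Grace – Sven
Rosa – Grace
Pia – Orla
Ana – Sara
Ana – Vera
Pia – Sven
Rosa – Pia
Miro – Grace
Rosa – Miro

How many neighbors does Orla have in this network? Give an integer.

2

Orla is directly tied to Pia and Rosa. That is 2 neighbors, so the degree of Orla is 2.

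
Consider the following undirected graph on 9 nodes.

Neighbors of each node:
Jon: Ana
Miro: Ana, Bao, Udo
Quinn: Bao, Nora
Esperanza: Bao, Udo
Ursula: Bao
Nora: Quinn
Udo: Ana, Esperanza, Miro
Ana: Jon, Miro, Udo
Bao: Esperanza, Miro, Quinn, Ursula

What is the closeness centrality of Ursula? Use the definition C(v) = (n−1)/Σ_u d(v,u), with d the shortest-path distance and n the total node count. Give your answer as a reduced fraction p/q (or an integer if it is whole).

Distances from Ursula: Ana:3, Bao:1, Esperanza:2, Jon:4, Miro:2, Nora:3, Quinn:2, Udo:3. Sum = 20.
n = 9, so closeness = 8/20 = 2/5.

2/5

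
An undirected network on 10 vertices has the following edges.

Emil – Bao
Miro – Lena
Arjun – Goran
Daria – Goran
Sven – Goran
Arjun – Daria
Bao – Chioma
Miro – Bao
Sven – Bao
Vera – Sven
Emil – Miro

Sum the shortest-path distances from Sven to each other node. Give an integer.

Distances from Sven: Arjun:2, Bao:1, Chioma:2, Daria:2, Emil:2, Goran:1, Lena:3, Miro:2, Vera:1.
Sum = 2 + 1 + 2 + 2 + 2 + 1 + 3 + 2 + 1 = 16.

16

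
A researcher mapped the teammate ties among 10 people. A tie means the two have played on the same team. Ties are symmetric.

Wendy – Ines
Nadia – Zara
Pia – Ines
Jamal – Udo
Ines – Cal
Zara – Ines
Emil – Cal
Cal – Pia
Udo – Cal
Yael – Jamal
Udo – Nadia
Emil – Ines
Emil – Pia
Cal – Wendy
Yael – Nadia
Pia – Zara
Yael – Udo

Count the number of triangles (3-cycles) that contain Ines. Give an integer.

5

Ines's neighbors: Cal, Emil, Pia, Wendy, and Zara.
Neighbor pairs that are themselves tied: Ines–Cal–Emil; Ines–Cal–Pia; Ines–Cal–Wendy; Ines–Emil–Pia; Ines–Pia–Zara. Each forms one triangle with Ines, for 5 in total.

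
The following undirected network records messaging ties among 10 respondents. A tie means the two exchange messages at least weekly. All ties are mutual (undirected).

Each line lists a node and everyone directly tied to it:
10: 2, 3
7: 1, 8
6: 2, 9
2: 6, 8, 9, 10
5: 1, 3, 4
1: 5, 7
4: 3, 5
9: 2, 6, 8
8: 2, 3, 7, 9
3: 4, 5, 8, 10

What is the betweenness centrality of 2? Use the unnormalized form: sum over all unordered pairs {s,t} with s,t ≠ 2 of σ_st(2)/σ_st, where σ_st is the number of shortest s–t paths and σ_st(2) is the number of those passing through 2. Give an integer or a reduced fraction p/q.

13/2

Pairs whose geodesics pass through 2 — 5–6: 2/3; 1–6: 1/2; 7–6: 1/2; 7–10: 1/2; 8–6: 1/2; 8–10: 1/2; 9–10: 1; 6–10: 1; 6–3: 2/3; 6–4: 2/3.
All other pairs contribute 0.
Summing the contributions gives betweenness(2) = 13/2.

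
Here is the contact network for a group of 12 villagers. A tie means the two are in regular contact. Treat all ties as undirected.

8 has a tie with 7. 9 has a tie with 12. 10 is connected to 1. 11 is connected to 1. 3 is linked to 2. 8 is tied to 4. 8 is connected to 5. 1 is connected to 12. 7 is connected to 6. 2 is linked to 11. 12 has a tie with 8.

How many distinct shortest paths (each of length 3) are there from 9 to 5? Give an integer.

The shortest distance is 3, and the only length-3 path is 9–12–8–5. So there is exactly 1 shortest path.

1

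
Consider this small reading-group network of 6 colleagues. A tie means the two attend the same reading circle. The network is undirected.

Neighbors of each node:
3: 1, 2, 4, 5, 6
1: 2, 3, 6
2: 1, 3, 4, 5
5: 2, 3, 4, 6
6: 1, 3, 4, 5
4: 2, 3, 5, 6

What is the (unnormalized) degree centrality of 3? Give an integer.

5

3 is directly tied to 1, 2, 4, 5, and 6. That is 5 neighbors, so the degree of 3 is 5.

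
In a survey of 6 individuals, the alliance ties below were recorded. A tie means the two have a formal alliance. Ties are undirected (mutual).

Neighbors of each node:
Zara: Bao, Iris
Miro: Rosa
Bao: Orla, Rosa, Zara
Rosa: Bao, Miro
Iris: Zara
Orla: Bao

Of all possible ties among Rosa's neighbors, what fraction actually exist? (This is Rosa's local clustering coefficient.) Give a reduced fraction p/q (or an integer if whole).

Rosa's neighbors: Bao and Miro (k = 2).
Possible neighbor pairs: C(2,2) = 1. Edges among them: none → e = 0.
Clustering(Rosa) = 0/1.

0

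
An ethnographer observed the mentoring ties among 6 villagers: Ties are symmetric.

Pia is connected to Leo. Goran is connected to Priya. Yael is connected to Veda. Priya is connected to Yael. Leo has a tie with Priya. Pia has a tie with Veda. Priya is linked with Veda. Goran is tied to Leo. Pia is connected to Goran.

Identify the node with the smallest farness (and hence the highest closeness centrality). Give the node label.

Farness (sum of distances to all others) for each node — Goran:7, Leo:7, Pia:7, Priya:6, Veda:7, Yael:8.
The smallest farness is 6, for Priya, so Priya has the highest closeness.

Priya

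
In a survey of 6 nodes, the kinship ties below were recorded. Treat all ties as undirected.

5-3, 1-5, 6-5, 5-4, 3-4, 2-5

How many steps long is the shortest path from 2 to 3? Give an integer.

One shortest route is 2 – 5 – 3, which uses 2 edges, and 2 and 3 are not directly tied, so nothing shorter exists. So d(2,3) = 2.

2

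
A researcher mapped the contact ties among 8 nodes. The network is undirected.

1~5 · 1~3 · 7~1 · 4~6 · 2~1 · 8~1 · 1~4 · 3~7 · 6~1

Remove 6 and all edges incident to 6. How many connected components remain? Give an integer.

6's neighbors (1 and 4) remain reachable from one another through other ties, so the rest of the network stays in one piece.

1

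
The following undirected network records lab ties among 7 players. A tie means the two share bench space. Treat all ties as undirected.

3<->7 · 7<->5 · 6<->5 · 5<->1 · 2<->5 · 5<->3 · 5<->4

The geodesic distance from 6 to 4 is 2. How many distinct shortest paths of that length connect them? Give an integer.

1

The shortest distance is 2, and the only length-2 path is 6–5–4. So there is exactly 1 shortest path.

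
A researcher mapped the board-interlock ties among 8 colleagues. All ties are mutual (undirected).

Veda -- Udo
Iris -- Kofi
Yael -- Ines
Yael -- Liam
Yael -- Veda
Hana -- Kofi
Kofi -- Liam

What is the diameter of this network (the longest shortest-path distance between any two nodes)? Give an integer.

5

Eccentricity of each node (its greatest distance to any other): Hana:5, Ines:4, Iris:5, Kofi:4, Liam:3, Udo:5, Veda:4, Yael:3.
The maximum eccentricity is 5, realized for instance by the pair Hana–Udo via Hana – Kofi – Liam – Yael – Veda – Udo. So the diameter is 5.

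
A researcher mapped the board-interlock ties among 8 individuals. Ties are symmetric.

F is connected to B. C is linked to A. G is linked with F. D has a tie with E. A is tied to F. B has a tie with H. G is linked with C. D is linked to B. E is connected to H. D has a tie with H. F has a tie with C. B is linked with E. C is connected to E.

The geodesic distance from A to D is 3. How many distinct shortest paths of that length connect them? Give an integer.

2

The shortest distance is 3. The length-3 paths are: A–C–E–D; A–F–B–D.
That gives 2 distinct shortest paths.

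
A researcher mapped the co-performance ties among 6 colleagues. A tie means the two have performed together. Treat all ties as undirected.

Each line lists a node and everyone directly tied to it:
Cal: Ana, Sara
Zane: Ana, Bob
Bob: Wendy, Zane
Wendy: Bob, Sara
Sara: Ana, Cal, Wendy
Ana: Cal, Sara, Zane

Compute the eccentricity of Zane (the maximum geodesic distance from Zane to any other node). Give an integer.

2

Distances from Zane: Ana:1, Bob:1, Cal:2, Sara:2, Wendy:2.
The largest is 2 (to Wendy, Cal, and Sara), so the eccentricity of Zane is 2.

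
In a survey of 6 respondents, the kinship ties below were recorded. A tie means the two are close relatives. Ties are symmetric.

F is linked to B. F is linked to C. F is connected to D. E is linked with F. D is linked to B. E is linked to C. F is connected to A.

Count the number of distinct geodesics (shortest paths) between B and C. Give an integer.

1

The shortest distance is 2, and the only length-2 path is B–F–C. So there is exactly 1 shortest path.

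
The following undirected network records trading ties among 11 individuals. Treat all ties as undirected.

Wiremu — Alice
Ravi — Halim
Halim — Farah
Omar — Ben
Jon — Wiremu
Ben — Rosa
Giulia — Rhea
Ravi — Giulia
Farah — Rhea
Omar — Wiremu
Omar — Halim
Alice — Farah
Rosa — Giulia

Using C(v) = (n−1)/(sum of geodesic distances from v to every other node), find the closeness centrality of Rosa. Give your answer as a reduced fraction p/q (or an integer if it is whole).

Distances from Rosa: Alice:4, Ben:1, Farah:3, Giulia:1, Halim:3, Jon:4, Omar:2, Ravi:2, Rhea:2, Wiremu:3. Sum = 25.
n = 11, so closeness = 10/25 = 2/5.

2/5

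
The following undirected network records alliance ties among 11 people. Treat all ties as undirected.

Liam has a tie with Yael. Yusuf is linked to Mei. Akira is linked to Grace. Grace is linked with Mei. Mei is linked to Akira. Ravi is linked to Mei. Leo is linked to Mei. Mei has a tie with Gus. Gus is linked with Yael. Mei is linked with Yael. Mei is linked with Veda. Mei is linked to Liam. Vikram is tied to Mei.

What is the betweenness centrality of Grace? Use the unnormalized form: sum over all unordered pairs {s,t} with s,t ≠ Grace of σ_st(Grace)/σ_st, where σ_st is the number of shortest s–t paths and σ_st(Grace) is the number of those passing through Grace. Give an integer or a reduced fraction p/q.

No shortest path between any pair of other nodes passes through Grace.
Summing the contributions gives betweenness(Grace) = 0.

0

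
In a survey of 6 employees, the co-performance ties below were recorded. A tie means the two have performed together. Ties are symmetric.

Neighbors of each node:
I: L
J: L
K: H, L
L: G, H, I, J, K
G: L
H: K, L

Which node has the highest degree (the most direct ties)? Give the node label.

L

Degrees — G:1, H:2, I:1, J:1, K:2, L:5.
The maximum is 5, attained only by L.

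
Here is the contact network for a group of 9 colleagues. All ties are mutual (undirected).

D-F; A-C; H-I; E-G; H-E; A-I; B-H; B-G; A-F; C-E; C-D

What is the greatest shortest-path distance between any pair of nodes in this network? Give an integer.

Eccentricity of each node (its greatest distance to any other): A:3, B:4, C:3, D:4, E:3, F:4, G:4, H:3, I:3.
The maximum eccentricity is 4, realized for instance by the pair F–G via F – A – C – E – G. So the diameter is 4.

4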